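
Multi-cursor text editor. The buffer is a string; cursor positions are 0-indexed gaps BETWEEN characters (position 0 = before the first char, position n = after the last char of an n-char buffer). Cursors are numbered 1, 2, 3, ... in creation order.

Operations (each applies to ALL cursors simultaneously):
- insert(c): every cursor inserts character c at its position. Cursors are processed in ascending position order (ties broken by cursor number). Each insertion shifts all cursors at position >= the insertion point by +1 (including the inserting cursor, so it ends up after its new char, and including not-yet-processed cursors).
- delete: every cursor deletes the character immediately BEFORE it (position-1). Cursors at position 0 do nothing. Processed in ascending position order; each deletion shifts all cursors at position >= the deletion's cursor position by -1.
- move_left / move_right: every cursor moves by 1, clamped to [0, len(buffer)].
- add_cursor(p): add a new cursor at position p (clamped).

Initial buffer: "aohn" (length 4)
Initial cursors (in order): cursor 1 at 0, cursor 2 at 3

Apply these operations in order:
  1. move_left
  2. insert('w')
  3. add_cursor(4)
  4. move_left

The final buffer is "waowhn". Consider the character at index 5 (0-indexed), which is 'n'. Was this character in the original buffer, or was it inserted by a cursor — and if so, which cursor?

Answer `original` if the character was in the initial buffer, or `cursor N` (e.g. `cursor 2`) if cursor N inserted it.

Answer: original

Derivation:
After op 1 (move_left): buffer="aohn" (len 4), cursors c1@0 c2@2, authorship ....
After op 2 (insert('w')): buffer="waowhn" (len 6), cursors c1@1 c2@4, authorship 1..2..
After op 3 (add_cursor(4)): buffer="waowhn" (len 6), cursors c1@1 c2@4 c3@4, authorship 1..2..
After op 4 (move_left): buffer="waowhn" (len 6), cursors c1@0 c2@3 c3@3, authorship 1..2..
Authorship (.=original, N=cursor N): 1 . . 2 . .
Index 5: author = original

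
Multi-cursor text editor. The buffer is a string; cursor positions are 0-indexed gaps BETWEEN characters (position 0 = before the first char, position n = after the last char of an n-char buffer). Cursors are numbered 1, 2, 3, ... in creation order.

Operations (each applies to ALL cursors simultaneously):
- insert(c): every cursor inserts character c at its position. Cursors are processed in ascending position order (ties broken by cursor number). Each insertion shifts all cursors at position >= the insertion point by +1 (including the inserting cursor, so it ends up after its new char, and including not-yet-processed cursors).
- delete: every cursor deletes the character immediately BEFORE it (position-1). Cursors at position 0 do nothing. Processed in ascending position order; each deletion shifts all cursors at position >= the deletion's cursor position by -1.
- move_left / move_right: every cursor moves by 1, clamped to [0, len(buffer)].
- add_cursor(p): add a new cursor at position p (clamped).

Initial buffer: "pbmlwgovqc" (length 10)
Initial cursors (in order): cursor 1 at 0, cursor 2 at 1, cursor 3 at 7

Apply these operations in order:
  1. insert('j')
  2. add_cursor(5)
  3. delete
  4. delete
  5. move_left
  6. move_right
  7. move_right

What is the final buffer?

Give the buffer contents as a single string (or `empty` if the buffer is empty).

Answer: lwgvqc

Derivation:
After op 1 (insert('j')): buffer="jpjbmlwgojvqc" (len 13), cursors c1@1 c2@3 c3@10, authorship 1.2......3...
After op 2 (add_cursor(5)): buffer="jpjbmlwgojvqc" (len 13), cursors c1@1 c2@3 c4@5 c3@10, authorship 1.2......3...
After op 3 (delete): buffer="pblwgovqc" (len 9), cursors c1@0 c2@1 c4@2 c3@6, authorship .........
After op 4 (delete): buffer="lwgvqc" (len 6), cursors c1@0 c2@0 c4@0 c3@3, authorship ......
After op 5 (move_left): buffer="lwgvqc" (len 6), cursors c1@0 c2@0 c4@0 c3@2, authorship ......
After op 6 (move_right): buffer="lwgvqc" (len 6), cursors c1@1 c2@1 c4@1 c3@3, authorship ......
After op 7 (move_right): buffer="lwgvqc" (len 6), cursors c1@2 c2@2 c4@2 c3@4, authorship ......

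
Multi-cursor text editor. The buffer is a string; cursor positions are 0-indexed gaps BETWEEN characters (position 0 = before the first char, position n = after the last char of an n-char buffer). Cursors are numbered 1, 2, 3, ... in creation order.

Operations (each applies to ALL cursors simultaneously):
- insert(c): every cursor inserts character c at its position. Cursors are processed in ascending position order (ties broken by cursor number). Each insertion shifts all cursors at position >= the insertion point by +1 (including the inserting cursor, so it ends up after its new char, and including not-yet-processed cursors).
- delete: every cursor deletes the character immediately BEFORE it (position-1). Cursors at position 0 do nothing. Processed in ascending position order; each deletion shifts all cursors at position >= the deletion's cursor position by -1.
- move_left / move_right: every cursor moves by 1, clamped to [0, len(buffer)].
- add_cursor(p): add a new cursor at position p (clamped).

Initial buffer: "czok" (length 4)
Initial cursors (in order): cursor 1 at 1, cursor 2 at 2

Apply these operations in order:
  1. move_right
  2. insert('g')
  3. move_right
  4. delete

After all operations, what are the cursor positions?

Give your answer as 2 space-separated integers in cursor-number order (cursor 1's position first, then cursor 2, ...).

Answer: 3 4

Derivation:
After op 1 (move_right): buffer="czok" (len 4), cursors c1@2 c2@3, authorship ....
After op 2 (insert('g')): buffer="czgogk" (len 6), cursors c1@3 c2@5, authorship ..1.2.
After op 3 (move_right): buffer="czgogk" (len 6), cursors c1@4 c2@6, authorship ..1.2.
After op 4 (delete): buffer="czgg" (len 4), cursors c1@3 c2@4, authorship ..12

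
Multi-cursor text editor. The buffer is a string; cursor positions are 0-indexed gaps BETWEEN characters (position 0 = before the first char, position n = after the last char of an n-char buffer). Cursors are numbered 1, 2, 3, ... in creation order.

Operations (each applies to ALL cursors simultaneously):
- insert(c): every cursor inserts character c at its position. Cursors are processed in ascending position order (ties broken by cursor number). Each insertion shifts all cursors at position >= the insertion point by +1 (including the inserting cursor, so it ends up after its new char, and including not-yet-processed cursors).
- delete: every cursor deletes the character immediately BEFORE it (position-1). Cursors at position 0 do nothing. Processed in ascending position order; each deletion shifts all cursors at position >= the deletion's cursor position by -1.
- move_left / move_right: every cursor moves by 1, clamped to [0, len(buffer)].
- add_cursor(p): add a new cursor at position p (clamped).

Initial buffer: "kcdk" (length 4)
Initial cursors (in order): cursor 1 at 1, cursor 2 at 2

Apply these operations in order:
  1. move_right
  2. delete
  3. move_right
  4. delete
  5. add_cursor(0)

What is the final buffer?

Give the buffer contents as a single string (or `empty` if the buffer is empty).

After op 1 (move_right): buffer="kcdk" (len 4), cursors c1@2 c2@3, authorship ....
After op 2 (delete): buffer="kk" (len 2), cursors c1@1 c2@1, authorship ..
After op 3 (move_right): buffer="kk" (len 2), cursors c1@2 c2@2, authorship ..
After op 4 (delete): buffer="" (len 0), cursors c1@0 c2@0, authorship 
After op 5 (add_cursor(0)): buffer="" (len 0), cursors c1@0 c2@0 c3@0, authorship 

Answer: empty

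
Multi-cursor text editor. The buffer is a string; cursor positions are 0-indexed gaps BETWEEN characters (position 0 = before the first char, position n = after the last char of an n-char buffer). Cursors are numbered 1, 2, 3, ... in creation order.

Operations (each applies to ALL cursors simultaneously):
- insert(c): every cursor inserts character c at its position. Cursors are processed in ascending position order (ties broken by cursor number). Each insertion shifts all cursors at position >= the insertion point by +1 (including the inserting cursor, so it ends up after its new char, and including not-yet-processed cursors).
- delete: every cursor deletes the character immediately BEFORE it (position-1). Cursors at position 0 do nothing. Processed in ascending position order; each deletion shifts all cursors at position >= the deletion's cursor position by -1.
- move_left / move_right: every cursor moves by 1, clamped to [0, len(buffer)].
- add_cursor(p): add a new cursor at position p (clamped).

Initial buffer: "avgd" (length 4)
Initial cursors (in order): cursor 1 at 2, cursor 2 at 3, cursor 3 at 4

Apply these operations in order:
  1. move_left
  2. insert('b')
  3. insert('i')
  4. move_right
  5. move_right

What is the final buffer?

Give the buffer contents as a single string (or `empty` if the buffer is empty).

Answer: abivbigbid

Derivation:
After op 1 (move_left): buffer="avgd" (len 4), cursors c1@1 c2@2 c3@3, authorship ....
After op 2 (insert('b')): buffer="abvbgbd" (len 7), cursors c1@2 c2@4 c3@6, authorship .1.2.3.
After op 3 (insert('i')): buffer="abivbigbid" (len 10), cursors c1@3 c2@6 c3@9, authorship .11.22.33.
After op 4 (move_right): buffer="abivbigbid" (len 10), cursors c1@4 c2@7 c3@10, authorship .11.22.33.
After op 5 (move_right): buffer="abivbigbid" (len 10), cursors c1@5 c2@8 c3@10, authorship .11.22.33.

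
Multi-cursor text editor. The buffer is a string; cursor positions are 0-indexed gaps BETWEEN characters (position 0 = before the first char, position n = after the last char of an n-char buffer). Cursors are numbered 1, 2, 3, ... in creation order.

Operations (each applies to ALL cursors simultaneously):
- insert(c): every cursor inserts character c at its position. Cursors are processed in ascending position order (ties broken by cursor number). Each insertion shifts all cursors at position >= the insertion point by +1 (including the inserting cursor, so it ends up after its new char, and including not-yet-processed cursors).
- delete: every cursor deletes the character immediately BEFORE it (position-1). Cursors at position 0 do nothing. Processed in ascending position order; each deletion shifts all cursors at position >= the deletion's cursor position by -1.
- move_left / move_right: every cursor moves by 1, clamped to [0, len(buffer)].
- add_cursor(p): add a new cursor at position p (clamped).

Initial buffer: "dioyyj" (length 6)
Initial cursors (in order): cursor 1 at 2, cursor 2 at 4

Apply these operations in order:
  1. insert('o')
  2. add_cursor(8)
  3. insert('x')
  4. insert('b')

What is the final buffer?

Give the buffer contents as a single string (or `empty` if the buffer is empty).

Answer: dioxboyoxbyjxb

Derivation:
After op 1 (insert('o')): buffer="diooyoyj" (len 8), cursors c1@3 c2@6, authorship ..1..2..
After op 2 (add_cursor(8)): buffer="diooyoyj" (len 8), cursors c1@3 c2@6 c3@8, authorship ..1..2..
After op 3 (insert('x')): buffer="dioxoyoxyjx" (len 11), cursors c1@4 c2@8 c3@11, authorship ..11..22..3
After op 4 (insert('b')): buffer="dioxboyoxbyjxb" (len 14), cursors c1@5 c2@10 c3@14, authorship ..111..222..33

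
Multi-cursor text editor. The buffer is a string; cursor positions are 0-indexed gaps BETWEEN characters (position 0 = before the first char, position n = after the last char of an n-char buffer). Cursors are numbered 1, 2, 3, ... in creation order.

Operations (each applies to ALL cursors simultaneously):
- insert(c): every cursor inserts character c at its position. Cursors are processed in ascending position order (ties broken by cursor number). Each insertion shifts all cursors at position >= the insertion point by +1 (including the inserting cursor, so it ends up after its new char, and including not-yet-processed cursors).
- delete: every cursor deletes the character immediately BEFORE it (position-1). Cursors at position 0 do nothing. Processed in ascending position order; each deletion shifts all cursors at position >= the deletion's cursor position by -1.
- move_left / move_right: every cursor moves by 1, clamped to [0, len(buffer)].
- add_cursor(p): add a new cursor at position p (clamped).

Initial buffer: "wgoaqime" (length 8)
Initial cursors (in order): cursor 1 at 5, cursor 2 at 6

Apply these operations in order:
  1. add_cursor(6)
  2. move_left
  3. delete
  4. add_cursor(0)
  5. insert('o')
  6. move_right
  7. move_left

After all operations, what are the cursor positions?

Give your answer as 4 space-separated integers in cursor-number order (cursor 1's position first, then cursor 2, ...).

Answer: 6 6 6 1

Derivation:
After op 1 (add_cursor(6)): buffer="wgoaqime" (len 8), cursors c1@5 c2@6 c3@6, authorship ........
After op 2 (move_left): buffer="wgoaqime" (len 8), cursors c1@4 c2@5 c3@5, authorship ........
After op 3 (delete): buffer="wgime" (len 5), cursors c1@2 c2@2 c3@2, authorship .....
After op 4 (add_cursor(0)): buffer="wgime" (len 5), cursors c4@0 c1@2 c2@2 c3@2, authorship .....
After op 5 (insert('o')): buffer="owgoooime" (len 9), cursors c4@1 c1@6 c2@6 c3@6, authorship 4..123...
After op 6 (move_right): buffer="owgoooime" (len 9), cursors c4@2 c1@7 c2@7 c3@7, authorship 4..123...
After op 7 (move_left): buffer="owgoooime" (len 9), cursors c4@1 c1@6 c2@6 c3@6, authorship 4..123...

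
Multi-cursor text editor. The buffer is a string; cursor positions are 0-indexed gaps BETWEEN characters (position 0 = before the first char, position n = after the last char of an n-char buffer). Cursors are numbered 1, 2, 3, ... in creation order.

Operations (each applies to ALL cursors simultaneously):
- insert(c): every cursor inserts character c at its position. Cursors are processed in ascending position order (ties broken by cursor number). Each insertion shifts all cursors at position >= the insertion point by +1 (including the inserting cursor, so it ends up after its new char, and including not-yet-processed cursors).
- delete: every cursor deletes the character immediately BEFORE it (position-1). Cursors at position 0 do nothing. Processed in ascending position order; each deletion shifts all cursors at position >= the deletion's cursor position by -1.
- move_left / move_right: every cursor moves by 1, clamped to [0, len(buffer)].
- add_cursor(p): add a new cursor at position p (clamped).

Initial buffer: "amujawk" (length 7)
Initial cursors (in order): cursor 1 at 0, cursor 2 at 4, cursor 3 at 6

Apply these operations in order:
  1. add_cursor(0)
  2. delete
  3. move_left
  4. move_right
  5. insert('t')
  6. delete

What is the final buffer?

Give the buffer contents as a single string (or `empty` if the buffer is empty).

After op 1 (add_cursor(0)): buffer="amujawk" (len 7), cursors c1@0 c4@0 c2@4 c3@6, authorship .......
After op 2 (delete): buffer="amuak" (len 5), cursors c1@0 c4@0 c2@3 c3@4, authorship .....
After op 3 (move_left): buffer="amuak" (len 5), cursors c1@0 c4@0 c2@2 c3@3, authorship .....
After op 4 (move_right): buffer="amuak" (len 5), cursors c1@1 c4@1 c2@3 c3@4, authorship .....
After op 5 (insert('t')): buffer="attmutatk" (len 9), cursors c1@3 c4@3 c2@6 c3@8, authorship .14..2.3.
After op 6 (delete): buffer="amuak" (len 5), cursors c1@1 c4@1 c2@3 c3@4, authorship .....

Answer: amuak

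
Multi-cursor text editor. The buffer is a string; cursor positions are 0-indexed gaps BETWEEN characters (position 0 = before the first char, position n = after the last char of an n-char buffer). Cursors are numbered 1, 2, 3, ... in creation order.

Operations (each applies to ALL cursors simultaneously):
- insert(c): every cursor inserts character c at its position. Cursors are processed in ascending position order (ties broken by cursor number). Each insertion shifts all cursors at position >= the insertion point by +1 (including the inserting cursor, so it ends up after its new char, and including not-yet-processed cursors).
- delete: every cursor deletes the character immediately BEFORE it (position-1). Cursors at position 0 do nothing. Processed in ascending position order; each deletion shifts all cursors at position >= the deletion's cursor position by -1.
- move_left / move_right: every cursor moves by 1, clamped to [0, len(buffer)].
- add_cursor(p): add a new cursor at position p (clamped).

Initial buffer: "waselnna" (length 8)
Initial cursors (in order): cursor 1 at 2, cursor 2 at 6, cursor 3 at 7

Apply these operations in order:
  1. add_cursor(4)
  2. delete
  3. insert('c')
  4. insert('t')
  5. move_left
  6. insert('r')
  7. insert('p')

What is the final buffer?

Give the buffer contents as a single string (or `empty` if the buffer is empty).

Answer: wcrptscrptlcctrrppta

Derivation:
After op 1 (add_cursor(4)): buffer="waselnna" (len 8), cursors c1@2 c4@4 c2@6 c3@7, authorship ........
After op 2 (delete): buffer="wsla" (len 4), cursors c1@1 c4@2 c2@3 c3@3, authorship ....
After op 3 (insert('c')): buffer="wcsclcca" (len 8), cursors c1@2 c4@4 c2@7 c3@7, authorship .1.4.23.
After op 4 (insert('t')): buffer="wctsctlcctta" (len 12), cursors c1@3 c4@6 c2@11 c3@11, authorship .11.44.2323.
After op 5 (move_left): buffer="wctsctlcctta" (len 12), cursors c1@2 c4@5 c2@10 c3@10, authorship .11.44.2323.
After op 6 (insert('r')): buffer="wcrtscrtlcctrrta" (len 16), cursors c1@3 c4@7 c2@14 c3@14, authorship .111.444.232233.
After op 7 (insert('p')): buffer="wcrptscrptlcctrrppta" (len 20), cursors c1@4 c4@9 c2@18 c3@18, authorship .1111.4444.23223233.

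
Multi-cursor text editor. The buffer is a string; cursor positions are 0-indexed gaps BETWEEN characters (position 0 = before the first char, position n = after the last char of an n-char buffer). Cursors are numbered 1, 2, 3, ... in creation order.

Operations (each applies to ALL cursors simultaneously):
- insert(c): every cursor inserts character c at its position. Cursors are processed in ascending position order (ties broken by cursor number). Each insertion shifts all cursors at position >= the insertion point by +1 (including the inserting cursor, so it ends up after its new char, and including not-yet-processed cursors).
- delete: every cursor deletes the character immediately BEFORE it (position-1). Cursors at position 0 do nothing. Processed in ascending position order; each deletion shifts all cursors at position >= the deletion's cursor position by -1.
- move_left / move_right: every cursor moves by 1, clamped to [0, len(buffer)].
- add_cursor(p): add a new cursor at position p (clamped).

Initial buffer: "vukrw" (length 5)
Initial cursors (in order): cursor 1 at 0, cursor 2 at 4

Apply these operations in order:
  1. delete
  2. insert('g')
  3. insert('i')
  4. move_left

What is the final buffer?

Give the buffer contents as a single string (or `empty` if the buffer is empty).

After op 1 (delete): buffer="vukw" (len 4), cursors c1@0 c2@3, authorship ....
After op 2 (insert('g')): buffer="gvukgw" (len 6), cursors c1@1 c2@5, authorship 1...2.
After op 3 (insert('i')): buffer="givukgiw" (len 8), cursors c1@2 c2@7, authorship 11...22.
After op 4 (move_left): buffer="givukgiw" (len 8), cursors c1@1 c2@6, authorship 11...22.

Answer: givukgiw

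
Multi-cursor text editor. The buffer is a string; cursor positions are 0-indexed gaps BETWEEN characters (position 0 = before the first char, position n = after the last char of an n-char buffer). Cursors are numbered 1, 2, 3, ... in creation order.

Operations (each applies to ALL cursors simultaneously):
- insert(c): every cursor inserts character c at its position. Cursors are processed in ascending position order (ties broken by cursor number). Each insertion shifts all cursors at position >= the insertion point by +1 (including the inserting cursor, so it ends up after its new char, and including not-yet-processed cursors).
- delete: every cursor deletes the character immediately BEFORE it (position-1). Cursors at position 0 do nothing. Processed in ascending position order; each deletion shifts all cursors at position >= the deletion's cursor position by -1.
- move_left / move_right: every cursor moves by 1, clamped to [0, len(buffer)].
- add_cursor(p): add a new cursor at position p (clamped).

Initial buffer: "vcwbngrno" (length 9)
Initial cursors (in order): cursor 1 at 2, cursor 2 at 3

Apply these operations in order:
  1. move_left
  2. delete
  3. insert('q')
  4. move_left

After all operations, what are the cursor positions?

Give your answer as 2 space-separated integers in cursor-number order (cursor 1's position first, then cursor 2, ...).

Answer: 1 1

Derivation:
After op 1 (move_left): buffer="vcwbngrno" (len 9), cursors c1@1 c2@2, authorship .........
After op 2 (delete): buffer="wbngrno" (len 7), cursors c1@0 c2@0, authorship .......
After op 3 (insert('q')): buffer="qqwbngrno" (len 9), cursors c1@2 c2@2, authorship 12.......
After op 4 (move_left): buffer="qqwbngrno" (len 9), cursors c1@1 c2@1, authorship 12.......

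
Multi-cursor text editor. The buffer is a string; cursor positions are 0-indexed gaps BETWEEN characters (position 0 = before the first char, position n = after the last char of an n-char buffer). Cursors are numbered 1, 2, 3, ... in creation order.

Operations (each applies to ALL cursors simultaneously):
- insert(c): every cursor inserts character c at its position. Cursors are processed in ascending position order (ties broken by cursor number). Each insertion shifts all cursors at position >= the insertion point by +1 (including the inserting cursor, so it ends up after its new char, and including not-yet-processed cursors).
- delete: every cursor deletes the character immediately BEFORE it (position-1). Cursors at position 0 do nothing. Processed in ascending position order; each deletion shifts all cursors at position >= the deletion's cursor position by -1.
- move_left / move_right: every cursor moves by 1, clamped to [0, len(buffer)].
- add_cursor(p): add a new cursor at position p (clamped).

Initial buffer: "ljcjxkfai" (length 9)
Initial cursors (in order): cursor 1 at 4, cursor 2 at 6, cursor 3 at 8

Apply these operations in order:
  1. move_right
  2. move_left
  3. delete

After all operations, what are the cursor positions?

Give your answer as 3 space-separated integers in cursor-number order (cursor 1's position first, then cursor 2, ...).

Answer: 3 4 5

Derivation:
After op 1 (move_right): buffer="ljcjxkfai" (len 9), cursors c1@5 c2@7 c3@9, authorship .........
After op 2 (move_left): buffer="ljcjxkfai" (len 9), cursors c1@4 c2@6 c3@8, authorship .........
After op 3 (delete): buffer="ljcxfi" (len 6), cursors c1@3 c2@4 c3@5, authorship ......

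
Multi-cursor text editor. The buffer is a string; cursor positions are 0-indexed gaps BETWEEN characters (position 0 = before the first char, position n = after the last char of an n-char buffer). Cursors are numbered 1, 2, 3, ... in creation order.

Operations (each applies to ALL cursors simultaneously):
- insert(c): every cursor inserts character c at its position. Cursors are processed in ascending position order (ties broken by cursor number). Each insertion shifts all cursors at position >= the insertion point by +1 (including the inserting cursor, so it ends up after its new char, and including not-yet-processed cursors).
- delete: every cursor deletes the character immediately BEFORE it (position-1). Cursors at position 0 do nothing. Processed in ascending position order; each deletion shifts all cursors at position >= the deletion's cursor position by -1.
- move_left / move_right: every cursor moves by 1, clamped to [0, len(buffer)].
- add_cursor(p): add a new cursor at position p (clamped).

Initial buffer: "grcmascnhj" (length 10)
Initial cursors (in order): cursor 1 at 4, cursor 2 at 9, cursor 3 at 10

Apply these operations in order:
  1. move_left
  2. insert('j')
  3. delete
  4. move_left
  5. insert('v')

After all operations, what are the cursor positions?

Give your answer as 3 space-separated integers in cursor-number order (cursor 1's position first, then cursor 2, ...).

After op 1 (move_left): buffer="grcmascnhj" (len 10), cursors c1@3 c2@8 c3@9, authorship ..........
After op 2 (insert('j')): buffer="grcjmascnjhjj" (len 13), cursors c1@4 c2@10 c3@12, authorship ...1.....2.3.
After op 3 (delete): buffer="grcmascnhj" (len 10), cursors c1@3 c2@8 c3@9, authorship ..........
After op 4 (move_left): buffer="grcmascnhj" (len 10), cursors c1@2 c2@7 c3@8, authorship ..........
After op 5 (insert('v')): buffer="grvcmascvnvhj" (len 13), cursors c1@3 c2@9 c3@11, authorship ..1.....2.3..

Answer: 3 9 11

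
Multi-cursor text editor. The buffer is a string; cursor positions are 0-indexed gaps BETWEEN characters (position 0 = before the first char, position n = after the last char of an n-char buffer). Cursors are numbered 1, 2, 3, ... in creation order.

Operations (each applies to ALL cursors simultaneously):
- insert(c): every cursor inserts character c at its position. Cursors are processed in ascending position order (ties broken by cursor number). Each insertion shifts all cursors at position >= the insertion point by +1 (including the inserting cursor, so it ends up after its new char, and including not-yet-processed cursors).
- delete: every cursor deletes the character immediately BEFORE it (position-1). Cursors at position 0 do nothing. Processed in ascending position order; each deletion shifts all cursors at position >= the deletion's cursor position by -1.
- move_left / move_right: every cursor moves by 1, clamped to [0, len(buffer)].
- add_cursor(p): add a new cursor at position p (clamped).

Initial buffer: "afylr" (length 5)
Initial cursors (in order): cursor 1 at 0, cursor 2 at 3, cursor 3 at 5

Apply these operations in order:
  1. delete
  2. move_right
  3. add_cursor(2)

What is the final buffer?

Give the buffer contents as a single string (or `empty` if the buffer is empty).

After op 1 (delete): buffer="afl" (len 3), cursors c1@0 c2@2 c3@3, authorship ...
After op 2 (move_right): buffer="afl" (len 3), cursors c1@1 c2@3 c3@3, authorship ...
After op 3 (add_cursor(2)): buffer="afl" (len 3), cursors c1@1 c4@2 c2@3 c3@3, authorship ...

Answer: afl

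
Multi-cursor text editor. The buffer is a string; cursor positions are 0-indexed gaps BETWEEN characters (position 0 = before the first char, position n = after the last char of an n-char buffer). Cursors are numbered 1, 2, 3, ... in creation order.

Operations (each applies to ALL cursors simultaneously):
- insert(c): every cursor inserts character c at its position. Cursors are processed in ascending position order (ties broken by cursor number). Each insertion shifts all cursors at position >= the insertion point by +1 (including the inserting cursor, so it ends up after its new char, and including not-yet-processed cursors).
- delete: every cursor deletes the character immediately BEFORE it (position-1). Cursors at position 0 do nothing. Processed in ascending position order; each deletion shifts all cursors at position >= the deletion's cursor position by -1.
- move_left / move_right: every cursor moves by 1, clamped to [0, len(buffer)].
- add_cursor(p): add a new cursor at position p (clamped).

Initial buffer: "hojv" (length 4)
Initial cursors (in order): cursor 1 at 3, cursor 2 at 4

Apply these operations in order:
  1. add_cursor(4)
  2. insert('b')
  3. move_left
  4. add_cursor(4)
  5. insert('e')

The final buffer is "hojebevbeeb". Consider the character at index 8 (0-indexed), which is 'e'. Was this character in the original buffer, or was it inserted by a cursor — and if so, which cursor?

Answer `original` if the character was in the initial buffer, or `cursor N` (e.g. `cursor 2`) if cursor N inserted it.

Answer: cursor 2

Derivation:
After op 1 (add_cursor(4)): buffer="hojv" (len 4), cursors c1@3 c2@4 c3@4, authorship ....
After op 2 (insert('b')): buffer="hojbvbb" (len 7), cursors c1@4 c2@7 c3@7, authorship ...1.23
After op 3 (move_left): buffer="hojbvbb" (len 7), cursors c1@3 c2@6 c3@6, authorship ...1.23
After op 4 (add_cursor(4)): buffer="hojbvbb" (len 7), cursors c1@3 c4@4 c2@6 c3@6, authorship ...1.23
After op 5 (insert('e')): buffer="hojebevbeeb" (len 11), cursors c1@4 c4@6 c2@10 c3@10, authorship ...114.2233
Authorship (.=original, N=cursor N): . . . 1 1 4 . 2 2 3 3
Index 8: author = 2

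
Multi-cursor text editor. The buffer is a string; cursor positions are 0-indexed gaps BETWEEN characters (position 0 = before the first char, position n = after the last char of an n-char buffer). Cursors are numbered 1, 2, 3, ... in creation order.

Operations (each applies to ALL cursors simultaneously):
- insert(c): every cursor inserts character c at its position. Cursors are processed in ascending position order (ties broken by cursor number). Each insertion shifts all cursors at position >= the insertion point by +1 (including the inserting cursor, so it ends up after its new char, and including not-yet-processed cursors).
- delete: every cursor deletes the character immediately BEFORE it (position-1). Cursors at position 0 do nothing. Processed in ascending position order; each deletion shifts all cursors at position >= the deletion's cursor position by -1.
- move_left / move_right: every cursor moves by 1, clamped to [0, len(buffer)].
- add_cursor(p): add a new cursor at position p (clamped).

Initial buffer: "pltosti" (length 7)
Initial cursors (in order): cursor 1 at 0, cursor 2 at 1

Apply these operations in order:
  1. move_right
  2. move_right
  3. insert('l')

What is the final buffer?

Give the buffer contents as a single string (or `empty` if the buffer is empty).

Answer: plltlosti

Derivation:
After op 1 (move_right): buffer="pltosti" (len 7), cursors c1@1 c2@2, authorship .......
After op 2 (move_right): buffer="pltosti" (len 7), cursors c1@2 c2@3, authorship .......
After op 3 (insert('l')): buffer="plltlosti" (len 9), cursors c1@3 c2@5, authorship ..1.2....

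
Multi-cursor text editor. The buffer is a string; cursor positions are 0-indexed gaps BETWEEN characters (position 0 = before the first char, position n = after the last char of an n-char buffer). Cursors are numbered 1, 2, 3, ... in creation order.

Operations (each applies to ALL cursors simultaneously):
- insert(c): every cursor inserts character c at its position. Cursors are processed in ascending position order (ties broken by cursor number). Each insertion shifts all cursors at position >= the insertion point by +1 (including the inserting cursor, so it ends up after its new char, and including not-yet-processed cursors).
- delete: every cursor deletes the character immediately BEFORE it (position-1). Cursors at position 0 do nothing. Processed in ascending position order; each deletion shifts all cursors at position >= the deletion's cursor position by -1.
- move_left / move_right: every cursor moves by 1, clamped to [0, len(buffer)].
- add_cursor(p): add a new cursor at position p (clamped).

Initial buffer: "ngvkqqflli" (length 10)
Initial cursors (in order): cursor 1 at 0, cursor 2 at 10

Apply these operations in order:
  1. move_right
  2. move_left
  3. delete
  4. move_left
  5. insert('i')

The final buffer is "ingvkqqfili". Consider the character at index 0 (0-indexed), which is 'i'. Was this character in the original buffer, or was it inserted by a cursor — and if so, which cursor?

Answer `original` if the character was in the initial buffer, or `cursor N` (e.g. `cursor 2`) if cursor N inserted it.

Answer: cursor 1

Derivation:
After op 1 (move_right): buffer="ngvkqqflli" (len 10), cursors c1@1 c2@10, authorship ..........
After op 2 (move_left): buffer="ngvkqqflli" (len 10), cursors c1@0 c2@9, authorship ..........
After op 3 (delete): buffer="ngvkqqfli" (len 9), cursors c1@0 c2@8, authorship .........
After op 4 (move_left): buffer="ngvkqqfli" (len 9), cursors c1@0 c2@7, authorship .........
After op 5 (insert('i')): buffer="ingvkqqfili" (len 11), cursors c1@1 c2@9, authorship 1.......2..
Authorship (.=original, N=cursor N): 1 . . . . . . . 2 . .
Index 0: author = 1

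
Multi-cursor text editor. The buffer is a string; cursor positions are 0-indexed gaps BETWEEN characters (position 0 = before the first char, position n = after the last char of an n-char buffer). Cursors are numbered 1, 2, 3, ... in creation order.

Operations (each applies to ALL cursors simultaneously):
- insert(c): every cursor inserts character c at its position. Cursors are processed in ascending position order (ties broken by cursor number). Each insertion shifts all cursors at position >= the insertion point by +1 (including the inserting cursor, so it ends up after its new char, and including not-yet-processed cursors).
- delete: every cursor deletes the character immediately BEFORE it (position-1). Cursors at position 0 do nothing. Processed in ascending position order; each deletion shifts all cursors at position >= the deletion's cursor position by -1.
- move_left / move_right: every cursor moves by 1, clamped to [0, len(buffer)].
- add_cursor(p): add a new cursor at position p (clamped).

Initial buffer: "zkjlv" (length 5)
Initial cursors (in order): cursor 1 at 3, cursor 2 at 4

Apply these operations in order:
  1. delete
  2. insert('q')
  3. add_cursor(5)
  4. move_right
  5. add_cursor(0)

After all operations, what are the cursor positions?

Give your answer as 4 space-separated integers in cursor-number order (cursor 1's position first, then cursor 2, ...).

After op 1 (delete): buffer="zkv" (len 3), cursors c1@2 c2@2, authorship ...
After op 2 (insert('q')): buffer="zkqqv" (len 5), cursors c1@4 c2@4, authorship ..12.
After op 3 (add_cursor(5)): buffer="zkqqv" (len 5), cursors c1@4 c2@4 c3@5, authorship ..12.
After op 4 (move_right): buffer="zkqqv" (len 5), cursors c1@5 c2@5 c3@5, authorship ..12.
After op 5 (add_cursor(0)): buffer="zkqqv" (len 5), cursors c4@0 c1@5 c2@5 c3@5, authorship ..12.

Answer: 5 5 5 0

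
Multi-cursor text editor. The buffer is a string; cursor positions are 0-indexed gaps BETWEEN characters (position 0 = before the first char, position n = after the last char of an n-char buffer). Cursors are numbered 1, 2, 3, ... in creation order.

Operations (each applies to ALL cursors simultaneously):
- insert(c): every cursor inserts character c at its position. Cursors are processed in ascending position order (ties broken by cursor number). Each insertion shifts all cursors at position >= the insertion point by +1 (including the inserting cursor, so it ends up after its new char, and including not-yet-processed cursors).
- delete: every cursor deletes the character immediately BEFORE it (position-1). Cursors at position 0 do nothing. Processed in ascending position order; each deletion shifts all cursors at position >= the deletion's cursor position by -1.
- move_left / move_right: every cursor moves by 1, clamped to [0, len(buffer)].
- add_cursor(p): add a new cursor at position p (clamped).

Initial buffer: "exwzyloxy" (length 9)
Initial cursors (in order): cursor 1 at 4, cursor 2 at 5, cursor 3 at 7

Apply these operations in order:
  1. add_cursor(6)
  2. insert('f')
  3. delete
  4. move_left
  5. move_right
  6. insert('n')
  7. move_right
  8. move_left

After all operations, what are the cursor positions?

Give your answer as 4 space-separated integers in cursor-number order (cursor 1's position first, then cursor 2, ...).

Answer: 5 7 11 9

Derivation:
After op 1 (add_cursor(6)): buffer="exwzyloxy" (len 9), cursors c1@4 c2@5 c4@6 c3@7, authorship .........
After op 2 (insert('f')): buffer="exwzfyflfofxy" (len 13), cursors c1@5 c2@7 c4@9 c3@11, authorship ....1.2.4.3..
After op 3 (delete): buffer="exwzyloxy" (len 9), cursors c1@4 c2@5 c4@6 c3@7, authorship .........
After op 4 (move_left): buffer="exwzyloxy" (len 9), cursors c1@3 c2@4 c4@5 c3@6, authorship .........
After op 5 (move_right): buffer="exwzyloxy" (len 9), cursors c1@4 c2@5 c4@6 c3@7, authorship .........
After op 6 (insert('n')): buffer="exwznynlnonxy" (len 13), cursors c1@5 c2@7 c4@9 c3@11, authorship ....1.2.4.3..
After op 7 (move_right): buffer="exwznynlnonxy" (len 13), cursors c1@6 c2@8 c4@10 c3@12, authorship ....1.2.4.3..
After op 8 (move_left): buffer="exwznynlnonxy" (len 13), cursors c1@5 c2@7 c4@9 c3@11, authorship ....1.2.4.3..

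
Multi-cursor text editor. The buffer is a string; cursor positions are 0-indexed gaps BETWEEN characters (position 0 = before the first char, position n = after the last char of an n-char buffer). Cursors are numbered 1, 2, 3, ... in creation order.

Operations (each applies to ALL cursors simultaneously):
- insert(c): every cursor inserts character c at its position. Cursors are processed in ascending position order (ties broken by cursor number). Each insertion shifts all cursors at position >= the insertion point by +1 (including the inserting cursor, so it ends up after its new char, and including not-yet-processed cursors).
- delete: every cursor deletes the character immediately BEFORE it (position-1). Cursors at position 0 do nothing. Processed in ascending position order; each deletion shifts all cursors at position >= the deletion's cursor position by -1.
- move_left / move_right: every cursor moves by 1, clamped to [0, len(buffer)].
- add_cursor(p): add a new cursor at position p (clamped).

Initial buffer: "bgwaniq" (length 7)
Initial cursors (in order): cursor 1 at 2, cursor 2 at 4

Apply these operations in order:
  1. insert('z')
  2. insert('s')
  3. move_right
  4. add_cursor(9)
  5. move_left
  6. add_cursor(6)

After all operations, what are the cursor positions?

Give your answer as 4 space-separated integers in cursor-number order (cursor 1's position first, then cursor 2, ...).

Answer: 4 8 8 6

Derivation:
After op 1 (insert('z')): buffer="bgzwazniq" (len 9), cursors c1@3 c2@6, authorship ..1..2...
After op 2 (insert('s')): buffer="bgzswazsniq" (len 11), cursors c1@4 c2@8, authorship ..11..22...
After op 3 (move_right): buffer="bgzswazsniq" (len 11), cursors c1@5 c2@9, authorship ..11..22...
After op 4 (add_cursor(9)): buffer="bgzswazsniq" (len 11), cursors c1@5 c2@9 c3@9, authorship ..11..22...
After op 5 (move_left): buffer="bgzswazsniq" (len 11), cursors c1@4 c2@8 c3@8, authorship ..11..22...
After op 6 (add_cursor(6)): buffer="bgzswazsniq" (len 11), cursors c1@4 c4@6 c2@8 c3@8, authorship ..11..22...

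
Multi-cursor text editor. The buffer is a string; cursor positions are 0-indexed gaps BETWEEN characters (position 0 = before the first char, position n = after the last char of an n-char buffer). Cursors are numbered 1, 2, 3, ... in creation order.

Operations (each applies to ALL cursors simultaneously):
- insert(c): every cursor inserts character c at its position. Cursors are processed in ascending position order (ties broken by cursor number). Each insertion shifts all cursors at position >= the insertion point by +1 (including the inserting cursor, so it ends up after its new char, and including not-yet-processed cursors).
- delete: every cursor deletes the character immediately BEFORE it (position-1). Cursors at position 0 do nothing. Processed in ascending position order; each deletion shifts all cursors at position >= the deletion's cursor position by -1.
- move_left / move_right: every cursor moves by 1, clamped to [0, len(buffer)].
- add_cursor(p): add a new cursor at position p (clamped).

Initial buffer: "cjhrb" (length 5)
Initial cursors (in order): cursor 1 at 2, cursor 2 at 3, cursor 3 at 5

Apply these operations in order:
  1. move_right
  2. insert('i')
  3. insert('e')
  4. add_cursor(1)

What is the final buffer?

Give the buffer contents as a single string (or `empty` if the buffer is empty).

Answer: cjhieriebie

Derivation:
After op 1 (move_right): buffer="cjhrb" (len 5), cursors c1@3 c2@4 c3@5, authorship .....
After op 2 (insert('i')): buffer="cjhiribi" (len 8), cursors c1@4 c2@6 c3@8, authorship ...1.2.3
After op 3 (insert('e')): buffer="cjhieriebie" (len 11), cursors c1@5 c2@8 c3@11, authorship ...11.22.33
After op 4 (add_cursor(1)): buffer="cjhieriebie" (len 11), cursors c4@1 c1@5 c2@8 c3@11, authorship ...11.22.33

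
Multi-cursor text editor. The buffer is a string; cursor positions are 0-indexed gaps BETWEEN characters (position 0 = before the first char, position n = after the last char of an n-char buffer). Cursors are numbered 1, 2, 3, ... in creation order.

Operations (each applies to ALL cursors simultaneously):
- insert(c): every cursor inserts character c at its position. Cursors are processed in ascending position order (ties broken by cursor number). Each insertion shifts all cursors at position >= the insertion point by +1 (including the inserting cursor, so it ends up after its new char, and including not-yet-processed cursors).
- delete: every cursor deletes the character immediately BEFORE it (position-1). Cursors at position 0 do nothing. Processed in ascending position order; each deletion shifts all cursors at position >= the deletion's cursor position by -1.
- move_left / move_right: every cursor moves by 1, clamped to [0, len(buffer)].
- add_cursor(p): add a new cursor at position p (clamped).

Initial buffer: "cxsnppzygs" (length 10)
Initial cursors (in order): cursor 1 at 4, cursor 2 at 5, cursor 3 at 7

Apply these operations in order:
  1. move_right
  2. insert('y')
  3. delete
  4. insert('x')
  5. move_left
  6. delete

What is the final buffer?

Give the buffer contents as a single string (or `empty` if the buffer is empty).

After op 1 (move_right): buffer="cxsnppzygs" (len 10), cursors c1@5 c2@6 c3@8, authorship ..........
After op 2 (insert('y')): buffer="cxsnpypyzyygs" (len 13), cursors c1@6 c2@8 c3@11, authorship .....1.2..3..
After op 3 (delete): buffer="cxsnppzygs" (len 10), cursors c1@5 c2@6 c3@8, authorship ..........
After op 4 (insert('x')): buffer="cxsnpxpxzyxgs" (len 13), cursors c1@6 c2@8 c3@11, authorship .....1.2..3..
After op 5 (move_left): buffer="cxsnpxpxzyxgs" (len 13), cursors c1@5 c2@7 c3@10, authorship .....1.2..3..
After op 6 (delete): buffer="cxsnxxzxgs" (len 10), cursors c1@4 c2@5 c3@7, authorship ....12.3..

Answer: cxsnxxzxgs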